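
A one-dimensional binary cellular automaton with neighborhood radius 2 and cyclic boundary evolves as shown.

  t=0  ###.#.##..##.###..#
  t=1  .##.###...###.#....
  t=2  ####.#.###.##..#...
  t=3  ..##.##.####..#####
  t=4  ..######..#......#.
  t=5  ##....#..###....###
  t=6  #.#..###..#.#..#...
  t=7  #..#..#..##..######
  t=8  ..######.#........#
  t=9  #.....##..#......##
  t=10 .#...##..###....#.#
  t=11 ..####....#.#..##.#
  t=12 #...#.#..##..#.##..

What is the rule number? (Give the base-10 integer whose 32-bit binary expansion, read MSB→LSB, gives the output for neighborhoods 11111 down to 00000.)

  [31] ##### => .  t=3,i=16
  [30] ####. => #  t=0,i=1
  [29] ###.# => #  t=0,i=2
  [28] ###.. => .  t=0,i=15
  [27] ##.## => #  t=0,i=12
  [26] ##.#. => .  t=0,i=3
  [25] ##..# => .  t=0,i=8
  [24] ##... => #  t=1,i=7
  [23] #.### => .  t=0,i=13
  [22] #.##. => #  t=0,i=6
  [21] #.#.# => #  t=0,i=4
  [20] #.#.. => .  t=1,i=14
  [19] #..## => .  t=0,i=9
  [18] #..#. => #  t=2,i=14
  [17] #...# => #  t=1,i=8
  [16] #.... => .  t=1,i=16
  [15] .#### => .  t=0,i=0
  [14] .###. => #  t=0,i=14
  [13] .##.# => #  t=0,i=11
  [12] .##.. => .  t=0,i=7
  [11] .#.## => #  t=0,i=5
  [10] .#.#. => .  t=6,i=1
  [9] .#..# => #  t=5,i=7
  [8] .#... => #  t=1,i=15
  [7] ..### => .  t=0,i=18
  [6] ..##. => #  t=0,i=10
  [5] ..#.# => #  t=6,i=0
  [4] ..#.. => #  t=2,i=15
  [3] ...## => #  t=1,i=0
  [2] ...#. => #  t=4,i=16
  [1] ....# => .  t=1,i=18
  [0] ..... => .  t=1,i=17
  bits 01101001011001100110101101111100 = 1768319868

1768319868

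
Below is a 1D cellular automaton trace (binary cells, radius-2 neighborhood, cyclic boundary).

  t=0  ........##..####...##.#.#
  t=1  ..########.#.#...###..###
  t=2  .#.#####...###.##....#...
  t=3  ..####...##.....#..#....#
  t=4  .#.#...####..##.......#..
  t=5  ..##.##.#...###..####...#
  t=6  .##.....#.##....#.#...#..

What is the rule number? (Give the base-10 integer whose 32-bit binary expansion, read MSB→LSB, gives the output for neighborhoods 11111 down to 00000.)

2159713355

  #####|#  b31=1 t=1,i=4
  ####.|.  b30=0 t=0,i=14
  ###.#|.  b29=0 t=1,i=9
  ###..|.  b28=0 t=0,i=15
  ##.##|.  b27=0 t=2,i=14
  ##.#.|.  b26=0 t=0,i=21
  ##..#|.  b25=0 t=0,i=10
  ##...|.  b24=0 t=0,i=16
  #.###|#  b23=1 t=2,i=3
  #.##.|.  b22=0 t=2,i=15
  #.#.#|#  b21=1 t=0,i=22
  #.#..|#  b20=1 t=0,i=24
  #..##|#  b19=1 t=0,i=11
  #..#.|.  b18=0 t=3,i=18
  #...#|#  b17=1 t=0,i=17
  #....|.  b16=0 t=0,i=1
  .####|#  b15=1 t=0,i=13
  .###.|.  b14=0 t=1,i=18
  .##.#|.  b13=0 t=0,i=20
  .##..|#  b12=1 t=0,i=9
  .#.##|#  b11=1 t=2,i=2
  .#.#.|#  b10=1 t=0,i=23
  .#..#|.  b9=0 t=3,i=0
  .#...|.  b8=0 t=0,i=0
  ..###|.  b7=0 t=0,i=12
  ..##.|#  b6=1 t=0,i=8
  ..#.#|.  b5=0 t=2,i=1
  ..#..|.  b4=0 t=2,i=21
  ...##|#  b3=1 t=0,i=7
  ...#.|.  b2=0 t=2,i=0
  ....#|#  b1=1 t=0,i=6
  .....|#  b0=1 t=0,i=2
  bits 10000000101110101001110001001011 = 2159713355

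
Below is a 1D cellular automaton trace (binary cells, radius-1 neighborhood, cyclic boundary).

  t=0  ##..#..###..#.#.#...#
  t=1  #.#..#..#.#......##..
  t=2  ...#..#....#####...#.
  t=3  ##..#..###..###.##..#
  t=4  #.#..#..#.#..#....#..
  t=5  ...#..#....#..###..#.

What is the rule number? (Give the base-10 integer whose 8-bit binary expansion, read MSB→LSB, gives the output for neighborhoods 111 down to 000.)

  [7] ### => #  t=0,i=0
  [6] ##. => .  t=0,i=1
  [5] #.# => .  t=0,i=13
  [4] #.. => #  t=0,i=2
  [3] .## => .  t=0,i=7
  [2] .#. => .  t=0,i=4
  [1] ..# => .  t=0,i=3
  [0] ... => #  t=0,i=18
  bits 10010001 = 145

145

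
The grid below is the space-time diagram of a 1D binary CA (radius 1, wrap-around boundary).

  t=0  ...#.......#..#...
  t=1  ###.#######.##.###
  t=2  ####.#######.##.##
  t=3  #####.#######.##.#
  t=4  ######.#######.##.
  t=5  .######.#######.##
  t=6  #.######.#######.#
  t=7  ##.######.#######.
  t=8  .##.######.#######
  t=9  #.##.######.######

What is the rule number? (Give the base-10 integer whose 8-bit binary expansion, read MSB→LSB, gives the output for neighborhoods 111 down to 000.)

  nb ###: next=#  (t=1,i=0, bit7=1)
  nb ##.: next=#  (t=1,i=2, bit6=1)
  nb #.#: next=#  (t=1,i=3, bit5=1)
  nb #..: next=#  (t=0,i=4, bit4=1)
  nb .##: next=.  (t=1,i=4, bit3=0)
  nb .#.: next=.  (t=0,i=3, bit2=0)
  nb ..#: next=#  (t=0,i=2, bit1=1)
  nb ...: next=#  (t=0,i=0, bit0=1)
  bits 11110011 = 243

243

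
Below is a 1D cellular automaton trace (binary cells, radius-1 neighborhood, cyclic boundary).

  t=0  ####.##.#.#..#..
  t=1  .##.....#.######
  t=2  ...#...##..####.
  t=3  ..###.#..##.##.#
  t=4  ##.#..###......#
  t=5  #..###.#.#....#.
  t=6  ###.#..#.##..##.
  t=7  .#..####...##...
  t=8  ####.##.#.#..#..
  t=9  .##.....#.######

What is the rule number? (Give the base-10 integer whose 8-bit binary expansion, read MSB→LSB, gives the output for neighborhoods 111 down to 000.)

150

  nb ###: next=#  (t=0,i=1, bit7=1)
  nb ##.: next=.  (t=0,i=3, bit6=0)
  nb #.#: next=.  (t=0,i=4, bit5=0)
  nb #..: next=#  (t=0,i=11, bit4=1)
  nb .##: next=.  (t=0,i=0, bit3=0)
  nb .#.: next=#  (t=0,i=8, bit2=1)
  nb ..#: next=#  (t=0,i=12, bit1=1)
  nb ...: next=.  (t=1,i=4, bit0=0)
  bits 10010110 = 150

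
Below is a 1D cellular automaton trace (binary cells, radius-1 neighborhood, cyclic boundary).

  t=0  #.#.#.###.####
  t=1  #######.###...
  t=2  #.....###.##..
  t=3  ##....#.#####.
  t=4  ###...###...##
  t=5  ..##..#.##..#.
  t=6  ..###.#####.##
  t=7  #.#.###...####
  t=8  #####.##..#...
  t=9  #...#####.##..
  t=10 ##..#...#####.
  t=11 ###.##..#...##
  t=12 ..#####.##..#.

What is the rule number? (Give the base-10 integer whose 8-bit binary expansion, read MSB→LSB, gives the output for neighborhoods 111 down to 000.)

124

  ### -> .   bit 7 = 0  t=0,i=7
  ##. -> #   bit 6 = 1  t=0,i=0
  #.# -> #   bit 5 = 1  t=0,i=1
  #.. -> #   bit 4 = 1  t=1,i=11
  .## -> #   bit 3 = 1  t=0,i=6
  .#. -> #   bit 2 = 1  t=0,i=2
  ..# -> .   bit 1 = 0  t=1,i=13
  ... -> .   bit 0 = 0  t=1,i=12
  bits 01111100 = 124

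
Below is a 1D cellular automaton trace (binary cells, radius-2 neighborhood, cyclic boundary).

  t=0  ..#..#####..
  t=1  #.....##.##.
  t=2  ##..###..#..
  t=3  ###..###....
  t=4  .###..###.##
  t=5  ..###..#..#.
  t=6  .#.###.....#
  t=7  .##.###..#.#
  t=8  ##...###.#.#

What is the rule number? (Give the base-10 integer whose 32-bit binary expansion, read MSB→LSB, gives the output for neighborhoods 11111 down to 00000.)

2473646442

  #####|#  b31=1 t=0,i=7
  ####.|.  b30=0 t=0,i=8
  ###.#|.  b29=0 t=4,i=8
  ###..|#  b28=1 t=0,i=9
  ##.##|.  b27=0 t=1,i=8
  ##.#.|.  b26=0 t=1,i=11
  ##..#|#  b25=1 t=2,i=2
  ##...|#  b24=1 t=0,i=10
  #.###|.  b23=0 t=4,i=1
  #.##.|#  b22=1 t=1,i=9
  #.#.#|#  b21=1 t=6,i=1
  #.#..|#  b20=1 t=1,i=0
  #..##|.  b19=0 t=0,i=4
  #..#.|.  b18=0 t=2,i=8
  #...#|.  b17=0 t=5,i=0
  #....|.  b16=0 t=0,i=11
  .####|#  b15=1 t=0,i=6
  .###.|#  b14=1 t=2,i=5
  .##.#|.  b13=0 t=1,i=7
  .##..|#  b12=1 t=2,i=1
  .#.##|#  b11=1 t=6,i=2
  .#.#.|.  b10=0 t=6,i=0
  .#..#|.  b9=0 t=0,i=3
  .#...|#  b8=1 t=1,i=1
  ..###|.  b7=0 t=0,i=5
  ..##.|#  b6=1 t=1,i=6
  ..#.#|#  b5=1 t=6,i=11
  ..#..|.  b4=0 t=0,i=2
  ...##|#  b3=1 t=1,i=5
  ...#.|.  b2=0 t=0,i=1
  ....#|#  b1=1 t=0,i=0
  .....|.  b0=0 t=1,i=3
  bits 10010011011100001101100101101010 = 2473646442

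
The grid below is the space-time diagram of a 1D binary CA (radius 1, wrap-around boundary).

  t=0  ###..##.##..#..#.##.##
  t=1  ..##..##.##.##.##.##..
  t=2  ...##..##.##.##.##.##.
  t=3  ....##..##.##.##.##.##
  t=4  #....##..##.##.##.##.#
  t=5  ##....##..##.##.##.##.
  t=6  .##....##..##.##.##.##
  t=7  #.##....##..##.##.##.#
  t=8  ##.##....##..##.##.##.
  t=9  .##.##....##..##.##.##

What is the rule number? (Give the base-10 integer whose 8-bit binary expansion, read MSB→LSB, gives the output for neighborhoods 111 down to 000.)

  ###|.  b7=0 t=0,i=0
  ##.|#  b6=1 t=0,i=2
  #.#|#  b5=1 t=0,i=7
  #..|#  b4=1 t=0,i=3
  .##|.  b3=0 t=0,i=5
  .#.|#  b2=1 t=0,i=12
  ..#|.  b1=0 t=0,i=4
  ...|.  b0=0 t=1,i=0
  bits 01110100 = 116

116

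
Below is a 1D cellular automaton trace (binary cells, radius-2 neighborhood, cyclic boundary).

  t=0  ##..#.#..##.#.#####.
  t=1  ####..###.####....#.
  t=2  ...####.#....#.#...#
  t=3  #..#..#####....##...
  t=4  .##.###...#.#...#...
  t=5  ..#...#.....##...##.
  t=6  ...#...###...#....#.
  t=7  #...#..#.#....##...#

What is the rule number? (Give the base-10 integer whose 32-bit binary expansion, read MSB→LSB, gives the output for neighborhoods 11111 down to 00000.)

914176897

  #####|.  b31=0 t=0,i=16
  ####.|.  b30=0 t=0,i=17
  ###.#|#  b29=1 t=0,i=18
  ###..|#  b28=1 t=1,i=3
  ##.##|.  b27=0 t=0,i=19
  ##.#.|#  b26=1 t=0,i=11
  ##..#|#  b25=1 t=0,i=2
  ##...|.  b24=0 t=1,i=14
  #.###|.  b23=0 t=0,i=14
  #.##.|#  b22=1 t=0,i=0
  #.#.#|#  b21=1 t=0,i=12
  #.#..|#  b20=1 t=0,i=6
  #..##|#  b19=1 t=0,i=8
  #..#.|#  b18=1 t=0,i=3
  #...#|.  b17=0 t=2,i=1
  #....|#  b16=1 t=1,i=15
  .####|.  b15=0 t=0,i=15
  .###.|.  b14=0 t=1,i=7
  .##.#|#  b13=1 t=0,i=10
  .##..|#  b12=1 t=0,i=1
  .#.##|#  b11=1 t=0,i=13
  .#.#.|.  b10=0 t=0,i=5
  .#..#|#  b9=1 t=0,i=7
  .#...|#  b8=1 t=2,i=0
  ..###|#  b7=1 t=1,i=6
  ..##.|.  b6=0 t=0,i=9
  ..#.#|.  b5=0 t=0,i=4
  ..#..|.  b4=0 t=2,i=19
  ...##|.  b3=0 t=2,i=2
  ...#.|.  b2=0 t=1,i=17
  ....#|.  b1=0 t=1,i=16
  .....|#  b0=1 t=5,i=9
  bits 00110110011111010011101110000001 = 914176897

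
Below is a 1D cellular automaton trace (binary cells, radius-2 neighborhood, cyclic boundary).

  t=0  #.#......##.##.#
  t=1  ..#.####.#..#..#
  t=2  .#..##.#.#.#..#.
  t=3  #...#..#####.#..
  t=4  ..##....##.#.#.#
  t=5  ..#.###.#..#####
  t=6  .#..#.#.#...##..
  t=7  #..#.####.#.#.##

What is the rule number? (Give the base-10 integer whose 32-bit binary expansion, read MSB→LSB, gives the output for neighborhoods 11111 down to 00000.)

  ##### -> #   bit 31 = 1  t=3,i=9
  ####. -> .   bit 30 = 0  t=1,i=6
  ###.# -> #   bit 29 = 1  t=1,i=7
  ###.. -> .   bit 28 = 0  t=5,i=15
  ##.## -> .   bit 27 = 0  t=0,i=11
  ##.#. -> .   bit 26 = 0  t=0,i=1
  ##..# -> .   bit 25 = 0  t=5,i=0
  ##... -> #   bit 24 = 1  t=4,i=4
  #.### -> #   bit 23 = 1  t=1,i=4
  #.##. -> #   bit 22 = 1  t=0,i=12
  #.#.# -> #   bit 21 = 1  t=2,i=7
  #.#.. -> #   bit 20 = 1  t=0,i=2
  #..## -> .   bit 19 = 0  t=2,i=3
  #..#. -> #   bit 18 = 1  t=1,i=1
  #...# -> #   bit 17 = 1  t=3,i=2
  #.... -> #   bit 16 = 1  t=0,i=4
  .#### -> #   bit 15 = 1  t=1,i=5
  .###. -> .   bit 14 = 0  t=5,i=5
  .##.# -> .   bit 13 = 0  t=0,i=0
  .##.. -> .   bit 12 = 0  t=4,i=3
  .#.## -> .   bit 11 = 0  t=1,i=3
  .#.#. -> #   bit 10 = 1  t=2,i=8
  .#..# -> .   bit 9 = 0  t=1,i=0
  .#... -> .   bit 8 = 0  t=0,i=3
  ..### -> .   bit 7 = 0  t=3,i=7
  ..##. -> #   bit 6 = 1  t=0,i=9
  ..#.# -> .   bit 5 = 0  t=1,i=2
  ..#.. -> .   bit 4 = 0  t=1,i=12
  ...## -> .   bit 3 = 0  t=0,i=8
  ...#. -> #   bit 2 = 1  t=3,i=3
  ....# -> #   bit 1 = 1  t=0,i=7
  ..... -> #   bit 0 = 1  t=0,i=5
  bits 10100001111101111000010001000111 = 2717353031

2717353031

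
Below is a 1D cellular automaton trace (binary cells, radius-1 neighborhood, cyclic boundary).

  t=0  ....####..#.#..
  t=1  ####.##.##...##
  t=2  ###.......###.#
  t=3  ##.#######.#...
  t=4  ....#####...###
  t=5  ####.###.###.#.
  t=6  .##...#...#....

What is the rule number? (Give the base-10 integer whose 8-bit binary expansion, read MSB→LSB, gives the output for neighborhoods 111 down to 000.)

147

  ###|#  b7=1 t=0,i=5
  ##.|.  b6=0 t=0,i=7
  #.#|.  b5=0 t=0,i=11
  #..|#  b4=1 t=0,i=8
  .##|.  b3=0 t=0,i=4
  .#.|.  b2=0 t=0,i=10
  ..#|#  b1=1 t=0,i=3
  ...|#  b0=1 t=0,i=0
  bits 10010011 = 147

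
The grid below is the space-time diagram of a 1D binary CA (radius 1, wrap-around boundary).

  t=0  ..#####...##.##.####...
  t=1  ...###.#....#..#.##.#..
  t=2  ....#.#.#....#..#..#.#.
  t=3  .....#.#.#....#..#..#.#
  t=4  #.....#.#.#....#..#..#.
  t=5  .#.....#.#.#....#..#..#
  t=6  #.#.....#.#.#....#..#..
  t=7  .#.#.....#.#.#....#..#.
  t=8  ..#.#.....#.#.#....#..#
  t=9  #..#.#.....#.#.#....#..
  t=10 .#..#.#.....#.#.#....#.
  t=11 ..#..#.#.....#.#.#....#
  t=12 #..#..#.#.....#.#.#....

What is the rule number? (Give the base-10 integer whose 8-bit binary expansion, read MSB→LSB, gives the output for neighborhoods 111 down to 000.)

  nb ###: next=#  (t=0,i=3, bit7=1)
  nb ##.: next=.  (t=0,i=6, bit6=0)
  nb #.#: next=#  (t=0,i=12, bit5=1)
  nb #..: next=#  (t=0,i=7, bit4=1)
  nb .##: next=.  (t=0,i=2, bit3=0)
  nb .#.: next=.  (t=1,i=7, bit2=0)
  nb ..#: next=.  (t=0,i=1, bit1=0)
  nb ...: next=.  (t=0,i=0, bit0=0)
  bits 10110000 = 176

176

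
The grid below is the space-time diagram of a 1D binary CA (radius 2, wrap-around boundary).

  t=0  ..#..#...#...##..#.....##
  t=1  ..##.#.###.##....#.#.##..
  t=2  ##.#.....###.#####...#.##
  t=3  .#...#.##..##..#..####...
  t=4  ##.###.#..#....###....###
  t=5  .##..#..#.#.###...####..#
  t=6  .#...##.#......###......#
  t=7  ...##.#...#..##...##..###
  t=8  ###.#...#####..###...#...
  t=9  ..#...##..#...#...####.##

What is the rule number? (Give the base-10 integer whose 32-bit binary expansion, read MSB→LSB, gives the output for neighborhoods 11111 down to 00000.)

  [31] ##### => #  t=2,i=15
  [30] ####. => .  t=2,i=0
  [29] ###.# => #  t=1,i=9
  [28] ###.. => .  t=2,i=17
  [27] ##.## => #  t=1,i=10
  [26] ##.#. => .  t=1,i=4
  [25] ##..# => .  t=0,i=0
  [24] ##... => #  t=1,i=13
  [23] #.### => .  t=1,i=7
  [22] #.##. => #  t=1,i=11
  [21] #.#.# => .  t=1,i=5
  [20] #.#.. => .  t=2,i=3
  [19] #..## => #  t=3,i=10
  [18] #..#. => .  t=0,i=1
  [17] #...# => #  t=0,i=7
  [16] #.... => #  t=0,i=19
  [15] .#### => .  t=2,i=14
  [14] .###. => .  t=1,i=8
  [13] .##.# => #  t=1,i=3
  [12] .##.. => .  t=0,i=14
  [11] .#.## => .  t=1,i=6
  [10] .#.#. => .  t=1,i=18
  [9] .#..# => #  t=0,i=3
  [8] .#... => .  t=0,i=6
  [7] ..### => .  t=2,i=9
  [6] ..##. => .  t=0,i=13
  [5] ..#.# => #  t=1,i=17
  [4] ..#.. => #  t=0,i=2
  [3] ...## => #  t=0,i=12
  [2] ...#. => #  t=0,i=8
  [1] ....# => #  t=0,i=21
  [0] ..... => .  t=0,i=20
  bits 10101001010010110010001000111110 = 2840273470

2840273470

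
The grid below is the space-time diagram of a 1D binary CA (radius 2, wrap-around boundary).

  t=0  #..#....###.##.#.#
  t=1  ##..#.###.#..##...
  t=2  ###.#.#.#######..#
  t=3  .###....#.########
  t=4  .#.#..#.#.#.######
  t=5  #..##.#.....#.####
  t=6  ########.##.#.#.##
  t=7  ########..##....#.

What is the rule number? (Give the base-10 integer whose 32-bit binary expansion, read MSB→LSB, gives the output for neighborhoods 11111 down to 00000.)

4137169899

  ##### -> #   bit 31 = 1  t=2,i=10
  ####. -> #   bit 30 = 1  t=2,i=1
  ###.# -> #   bit 29 = 1  t=0,i=10
  ###.. -> #   bit 28 = 1  t=2,i=14
  ##.## -> .   bit 27 = 0  t=0,i=11
  ##.#. -> #   bit 26 = 1  t=0,i=14
  ##..# -> #   bit 25 = 1  t=0,i=1
  ##... -> .   bit 24 = 0  t=1,i=15
  #.### -> #   bit 23 = 1  t=1,i=6
  #.##. -> .   bit 22 = 0  t=0,i=12
  #.#.# -> .   bit 21 = 0  t=0,i=15
  #.#.. -> #   bit 20 = 1  t=1,i=10
  #..## -> #   bit 19 = 1  t=1,i=12
  #..#. -> .   bit 18 = 0  t=0,i=2
  #...# -> .   bit 17 = 0  t=1,i=16
  #.... -> .   bit 16 = 0  t=0,i=5
  .#### -> .   bit 15 = 0  t=2,i=0
  .###. -> .   bit 14 = 0  t=0,i=9
  .##.# -> #   bit 13 = 1  t=0,i=13
  .##.. -> #   bit 12 = 1  t=0,i=0
  .#.## -> .   bit 11 = 0  t=0,i=16
  .#.#. -> .   bit 10 = 0  t=2,i=5
  .#..# -> #   bit 9 = 1  t=1,i=11
  .#... -> #   bit 8 = 1  t=0,i=4
  ..### -> #   bit 7 = 1  t=0,i=8
  ..##. -> #   bit 6 = 1  t=1,i=0
  ..#.# -> #   bit 5 = 1  t=1,i=4
  ..#.. -> .   bit 4 = 0  t=0,i=3
  ...## -> #   bit 3 = 1  t=0,i=7
  ...#. -> .   bit 2 = 0  t=3,i=7
  ....# -> #   bit 1 = 1  t=0,i=6
  ..... -> #   bit 0 = 1  t=5,i=9
  bits 11110110100110000011001111101011 = 4137169899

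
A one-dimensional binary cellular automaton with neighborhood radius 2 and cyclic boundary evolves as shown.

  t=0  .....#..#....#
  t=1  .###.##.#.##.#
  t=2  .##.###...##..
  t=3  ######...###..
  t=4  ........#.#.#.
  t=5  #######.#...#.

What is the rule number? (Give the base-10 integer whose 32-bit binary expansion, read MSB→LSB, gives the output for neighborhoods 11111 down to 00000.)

181498491

  ##### -> .   bit 31 = 0  t=3,i=2
  ####. -> .   bit 30 = 0  t=3,i=4
  ###.# -> .   bit 29 = 0  t=1,i=3
  ###.. -> .   bit 28 = 0  t=2,i=6
  ##.## -> #   bit 27 = 1  t=1,i=4
  ##.#. -> .   bit 26 = 0  t=1,i=7
  ##..# -> #   bit 25 = 1  t=3,i=12
  ##... -> .   bit 24 = 0  t=2,i=7
  #.### -> #   bit 23 = 1  t=1,i=1
  #.##. -> #   bit 22 = 1  t=1,i=5
  #.#.# -> .   bit 21 = 0  t=1,i=8
  #.#.. -> #   bit 20 = 1  t=4,i=12
  #..## -> .   bit 19 = 0  t=3,i=13
  #..#. -> .   bit 18 = 0  t=0,i=7
  #...# -> .   bit 17 = 0  t=2,i=8
  #.... -> #   bit 16 = 1  t=0,i=1
  .#### -> .   bit 15 = 0  t=3,i=1
  .###. -> #   bit 14 = 1  t=1,i=2
  .##.# -> #   bit 13 = 1  t=1,i=6
  .##.. -> #   bit 12 = 1  t=2,i=11
  .#.## -> .   bit 11 = 0  t=1,i=0
  .#.#. -> .   bit 10 = 0  t=4,i=9
  .#..# -> #   bit 9 = 1  t=0,i=6
  .#... -> .   bit 8 = 0  t=0,i=0
  ..### -> .   bit 7 = 0  t=3,i=0
  ..##. -> #   bit 6 = 1  t=2,i=1
  ..#.# -> #   bit 5 = 1  t=4,i=8
  ..#.. -> #   bit 4 = 1  t=0,i=5
  ...## -> #   bit 3 = 1  t=2,i=0
  ...#. -> .   bit 2 = 0  t=0,i=4
  ....# -> #   bit 1 = 1  t=0,i=3
  ..... -> #   bit 0 = 1  t=0,i=2
  bits 00001010110100010111001001111011 = 181498491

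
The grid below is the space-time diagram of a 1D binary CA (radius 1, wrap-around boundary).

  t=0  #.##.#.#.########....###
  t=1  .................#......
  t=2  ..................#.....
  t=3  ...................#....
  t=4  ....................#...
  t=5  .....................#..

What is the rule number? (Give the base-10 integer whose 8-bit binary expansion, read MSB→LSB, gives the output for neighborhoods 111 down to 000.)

16

  ###|.  b7=0 t=0,i=10
  ##.|.  b6=0 t=0,i=0
  #.#|.  b5=0 t=0,i=1
  #..|#  b4=1 t=0,i=17
  .##|.  b3=0 t=0,i=2
  .#.|.  b2=0 t=0,i=5
  ..#|.  b1=0 t=0,i=20
  ...|.  b0=0 t=0,i=18
  bits 00010000 = 16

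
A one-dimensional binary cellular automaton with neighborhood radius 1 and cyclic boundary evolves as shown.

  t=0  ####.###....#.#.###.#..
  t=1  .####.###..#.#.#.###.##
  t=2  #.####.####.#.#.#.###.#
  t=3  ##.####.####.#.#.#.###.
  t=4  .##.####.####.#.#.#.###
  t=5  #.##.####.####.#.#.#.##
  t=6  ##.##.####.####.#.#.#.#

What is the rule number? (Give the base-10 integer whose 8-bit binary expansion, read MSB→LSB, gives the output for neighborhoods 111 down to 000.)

242

  nb ###: next=#  (t=0,i=1, bit7=1)
  nb ##.: next=#  (t=0,i=3, bit6=1)
  nb #.#: next=#  (t=0,i=4, bit5=1)
  nb #..: next=#  (t=0,i=8, bit4=1)
  nb .##: next=.  (t=0,i=0, bit3=0)
  nb .#.: next=.  (t=0,i=12, bit2=0)
  nb ..#: next=#  (t=0,i=11, bit1=1)
  nb ...: next=.  (t=0,i=9, bit0=0)
  bits 11110010 = 242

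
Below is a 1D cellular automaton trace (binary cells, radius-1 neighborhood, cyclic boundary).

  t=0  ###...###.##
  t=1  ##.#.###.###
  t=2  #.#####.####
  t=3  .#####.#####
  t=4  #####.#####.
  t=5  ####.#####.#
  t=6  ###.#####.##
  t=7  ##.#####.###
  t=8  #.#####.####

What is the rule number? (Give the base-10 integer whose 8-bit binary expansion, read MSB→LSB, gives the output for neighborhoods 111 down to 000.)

  nb ###: next=#  (t=0,i=0, bit7=1)
  nb ##.: next=.  (t=0,i=2, bit6=0)
  nb #.#: next=#  (t=0,i=9, bit5=1)
  nb #..: next=#  (t=0,i=3, bit4=1)
  nb .##: next=#  (t=0,i=6, bit3=1)
  nb .#.: next=#  (t=1,i=3, bit2=1)
  nb ..#: next=#  (t=0,i=5, bit1=1)
  nb ...: next=.  (t=0,i=4, bit0=0)
  bits 10111110 = 190

190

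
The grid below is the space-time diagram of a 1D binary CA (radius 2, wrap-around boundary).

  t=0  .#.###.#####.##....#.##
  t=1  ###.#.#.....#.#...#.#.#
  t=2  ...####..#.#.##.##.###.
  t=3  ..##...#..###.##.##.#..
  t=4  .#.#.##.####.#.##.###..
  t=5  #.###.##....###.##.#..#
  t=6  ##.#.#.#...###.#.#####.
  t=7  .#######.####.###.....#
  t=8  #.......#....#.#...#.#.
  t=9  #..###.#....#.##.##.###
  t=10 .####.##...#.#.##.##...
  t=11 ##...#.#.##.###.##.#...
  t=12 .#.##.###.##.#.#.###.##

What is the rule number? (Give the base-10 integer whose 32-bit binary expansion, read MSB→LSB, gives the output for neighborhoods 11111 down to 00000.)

  #####|.  b31=0 t=0,i=9
  ####.|.  b30=0 t=0,i=10
  ###.#|.  b29=0 t=0,i=5
  ###..|.  b28=0 t=2,i=6
  ##.##|#  b27=1 t=0,i=6
  ##.#.|#  b26=1 t=0,i=0
  ##..#|#  b25=1 t=2,i=7
  ##...|.  b24=0 t=0,i=15
  #.###|.  b23=0 t=0,i=3
  #.##.|.  b22=0 t=0,i=13
  #.#.#|#  b21=1 t=0,i=1
  #.#..|#  b20=1 t=1,i=6
  #..##|#  b19=1 t=3,i=9
  #..#.|.  b18=0 t=2,i=8
  #...#|#  b17=1 t=1,i=16
  #....|.  b16=0 t=0,i=16
  .####|.  b15=0 t=0,i=8
  .###.|#  b14=1 t=0,i=4
  .##.#|#  b13=1 t=0,i=22
  .##..|#  b12=1 t=0,i=14
  .#.##|#  b11=1 t=0,i=2
  .#.#.|#  b10=1 t=1,i=5
  .#..#|#  b9=1 t=3,i=8
  .#...|.  b8=0 t=1,i=7
  ..###|#  b7=1 t=2,i=3
  ..##.|.  b6=0 t=3,i=2
  ..#.#|.  b5=0 t=0,i=19
  ..#..|.  b4=0 t=3,i=7
  ...##|#  b3=1 t=2,i=2
  ...#.|#  b2=1 t=0,i=18
  ....#|.  b1=0 t=0,i=17
  .....|#  b0=1 t=1,i=9
  bits 00001110001110100111111010001101 = 238714509

238714509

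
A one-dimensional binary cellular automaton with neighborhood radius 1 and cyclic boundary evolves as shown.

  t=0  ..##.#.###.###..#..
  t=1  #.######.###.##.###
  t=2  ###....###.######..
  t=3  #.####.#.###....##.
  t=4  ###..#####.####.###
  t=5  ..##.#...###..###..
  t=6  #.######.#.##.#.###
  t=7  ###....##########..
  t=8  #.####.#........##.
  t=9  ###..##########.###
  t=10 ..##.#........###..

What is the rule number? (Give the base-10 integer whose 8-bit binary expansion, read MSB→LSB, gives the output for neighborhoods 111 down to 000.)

  ###|.  b7=0 t=0,i=8
  ##.|#  b6=1 t=0,i=3
  #.#|#  b5=1 t=0,i=4
  #..|#  b4=1 t=0,i=14
  .##|#  b3=1 t=0,i=2
  .#.|#  b2=1 t=0,i=5
  ..#|.  b1=0 t=0,i=1
  ...|#  b0=1 t=0,i=0
  bits 01111101 = 125

125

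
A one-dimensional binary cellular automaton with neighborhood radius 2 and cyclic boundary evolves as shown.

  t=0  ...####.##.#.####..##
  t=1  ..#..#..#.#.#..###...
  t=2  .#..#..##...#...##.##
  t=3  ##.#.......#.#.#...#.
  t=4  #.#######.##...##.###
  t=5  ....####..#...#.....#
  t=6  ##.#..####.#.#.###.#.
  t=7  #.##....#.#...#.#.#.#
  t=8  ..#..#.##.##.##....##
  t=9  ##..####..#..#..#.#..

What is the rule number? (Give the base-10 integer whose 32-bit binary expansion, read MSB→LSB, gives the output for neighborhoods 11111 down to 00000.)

3595913517

  [31] ##### => #  t=4,i=4
  [30] ####. => #  t=0,i=5
  [29] ###.# => .  t=0,i=6
  [28] ###.. => #  t=0,i=16
  [27] ##.## => .  t=0,i=7
  [26] ##.#. => #  t=0,i=10
  [25] ##..# => #  t=0,i=17
  [24] ##... => .  t=0,i=0
  [23] #.### => .  t=0,i=13
  [22] #.##. => #  t=0,i=8
  [21] #.#.# => .  t=0,i=11
  [20] #.#.. => #  t=1,i=12
  [19] #..## => .  t=0,i=18
  [18] #..#. => #  t=1,i=4
  [17] #...# => .  t=0,i=1
  [16] #.... => #  t=1,i=19
  [15] .#### => .  t=0,i=4
  [14] .###. => #  t=1,i=16
  [13] .##.# => .  t=0,i=9
  [12] .##.. => .  t=0,i=20
  [11] .#.## => #  t=0,i=12
  [10] .#.#. => .  t=1,i=9
  [9] .#..# => .  t=1,i=3
  [8] .#... => #  t=2,i=13
  [7] ..### => .  t=0,i=3
  [6] ..##. => .  t=0,i=19
  [5] ..#.# => #  t=1,i=8
  [4] ..#.. => .  t=1,i=2
  [3] ...## => #  t=0,i=2
  [2] ...#. => #  t=1,i=1
  [1] ....# => .  t=1,i=0
  [0] ..... => #  t=1,i=20
  bits 11010110010101010100100100101101 = 3595913517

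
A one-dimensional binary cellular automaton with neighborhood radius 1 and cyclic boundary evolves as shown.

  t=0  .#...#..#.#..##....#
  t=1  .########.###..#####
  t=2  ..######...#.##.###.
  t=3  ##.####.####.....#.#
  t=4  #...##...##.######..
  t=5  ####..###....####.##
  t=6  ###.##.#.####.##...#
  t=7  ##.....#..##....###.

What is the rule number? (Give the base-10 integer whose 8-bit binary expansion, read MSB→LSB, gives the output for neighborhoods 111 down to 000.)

151

  ### -> #   bit 7 = 1  t=1,i=2
  ##. -> .   bit 6 = 0  t=0,i=14
  #.# -> .   bit 5 = 0  t=0,i=0
  #.. -> #   bit 4 = 1  t=0,i=2
  .## -> .   bit 3 = 0  t=0,i=13
  .#. -> #   bit 2 = 1  t=0,i=1
  ..# -> #   bit 1 = 1  t=0,i=4
  ... -> #   bit 0 = 1  t=0,i=3
  bits 10010111 = 151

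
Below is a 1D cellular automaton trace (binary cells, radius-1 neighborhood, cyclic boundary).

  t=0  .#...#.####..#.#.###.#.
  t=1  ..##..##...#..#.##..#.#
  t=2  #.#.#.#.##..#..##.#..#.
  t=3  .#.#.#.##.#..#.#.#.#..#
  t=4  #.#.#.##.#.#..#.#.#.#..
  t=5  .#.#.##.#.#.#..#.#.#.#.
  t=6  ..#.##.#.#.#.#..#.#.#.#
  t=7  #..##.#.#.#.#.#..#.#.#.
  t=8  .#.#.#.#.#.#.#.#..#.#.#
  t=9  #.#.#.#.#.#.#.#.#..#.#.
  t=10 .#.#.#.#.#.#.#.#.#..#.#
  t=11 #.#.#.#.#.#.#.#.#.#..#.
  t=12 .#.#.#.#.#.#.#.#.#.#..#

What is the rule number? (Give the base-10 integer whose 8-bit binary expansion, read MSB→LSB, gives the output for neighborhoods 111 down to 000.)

57

  [7] ### => .  t=0,i=8
  [6] ##. => .  t=0,i=10
  [5] #.# => #  t=0,i=6
  [4] #.. => #  t=0,i=2
  [3] .## => #  t=0,i=7
  [2] .#. => .  t=0,i=1
  [1] ..# => .  t=0,i=0
  [0] ... => #  t=0,i=3
  bits 00111001 = 57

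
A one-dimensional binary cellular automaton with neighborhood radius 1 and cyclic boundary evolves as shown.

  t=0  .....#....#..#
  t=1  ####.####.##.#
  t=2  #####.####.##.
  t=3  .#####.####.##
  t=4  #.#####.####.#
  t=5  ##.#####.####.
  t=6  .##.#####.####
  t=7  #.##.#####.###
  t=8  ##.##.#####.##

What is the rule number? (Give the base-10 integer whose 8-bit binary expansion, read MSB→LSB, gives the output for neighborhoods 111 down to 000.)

245

  ### -> #   bit 7 = 1  t=1,i=0
  ##. -> #   bit 6 = 1  t=1,i=3
  #.# -> #   bit 5 = 1  t=1,i=4
  #.. -> #   bit 4 = 1  t=0,i=0
  .## -> .   bit 3 = 0  t=1,i=5
  .#. -> #   bit 2 = 1  t=0,i=5
  ..# -> .   bit 1 = 0  t=0,i=4
  ... -> #   bit 0 = 1  t=0,i=1
  bits 11110101 = 245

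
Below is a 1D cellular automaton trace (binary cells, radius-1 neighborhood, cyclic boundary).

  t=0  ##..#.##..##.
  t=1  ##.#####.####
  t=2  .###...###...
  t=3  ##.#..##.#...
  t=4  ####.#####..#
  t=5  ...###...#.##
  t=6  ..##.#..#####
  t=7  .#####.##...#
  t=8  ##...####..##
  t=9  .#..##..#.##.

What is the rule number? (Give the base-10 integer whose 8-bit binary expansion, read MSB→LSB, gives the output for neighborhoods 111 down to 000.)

110

  [7] ### => .  t=1,i=0
  [6] ##. => #  t=0,i=1
  [5] #.# => #  t=0,i=5
  [4] #.. => .  t=0,i=2
  [3] .## => #  t=0,i=0
  [2] .#. => #  t=0,i=4
  [1] ..# => #  t=0,i=3
  [0] ... => .  t=2,i=5
  bits 01101110 = 110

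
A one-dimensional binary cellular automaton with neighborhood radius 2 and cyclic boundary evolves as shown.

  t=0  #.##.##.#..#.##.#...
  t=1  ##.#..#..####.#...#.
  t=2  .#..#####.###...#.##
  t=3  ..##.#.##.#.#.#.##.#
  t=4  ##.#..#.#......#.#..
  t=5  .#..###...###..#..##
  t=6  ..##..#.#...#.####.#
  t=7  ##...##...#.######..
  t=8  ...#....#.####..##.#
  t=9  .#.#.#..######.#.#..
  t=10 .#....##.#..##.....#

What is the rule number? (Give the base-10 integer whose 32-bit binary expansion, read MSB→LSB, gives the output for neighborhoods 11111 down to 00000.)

1888463409

  nb #####: next=.  (t=2,i=6, bit31=0)
  nb ####.: next=#  (t=1,i=11, bit30=1)
  nb ###.#: next=#  (t=1,i=12, bit29=1)
  nb ###..: next=#  (t=2,i=12, bit28=1)
  nb ##.##: next=.  (t=0,i=4, bit27=0)
  nb ##.#.: next=.  (t=0,i=7, bit26=0)
  nb ##..#: next=.  (t=5,i=13, bit25=0)
  nb ##...: next=.  (t=2,i=13, bit24=0)
  nb #.###: next=#  (t=2,i=10, bit23=1)
  nb #.##.: next=.  (t=0,i=2, bit22=0)
  nb #.#.#: next=.  (t=3,i=5, bit21=0)
  nb #.#..: next=.  (t=0,i=8, bit20=0)
  nb #..##: next=#  (t=1,i=8, bit19=1)
  nb #..#.: next=#  (t=0,i=10, bit18=1)
  nb #...#: next=#  (t=0,i=18, bit17=1)
  nb #....: next=#  (t=4,i=10, bit16=1)
  nb .####: next=#  (t=1,i=10, bit15=1)
  nb .###.: next=.  (t=2,i=11, bit14=0)
  nb .##.#: next=#  (t=0,i=3, bit13=1)
  nb .##..: next=.  (t=6,i=3, bit12=0)
  nb .#.##: next=#  (t=0,i=1, bit11=1)
  nb .#.#.: next=.  (t=3,i=11, bit10=0)
  nb .#..#: next=#  (t=0,i=9, bit9=1)
  nb .#...: next=.  (t=0,i=17, bit8=0)
  nb ..###: next=.  (t=1,i=9, bit7=0)
  nb ..##.: next=.  (t=3,i=2, bit6=0)
  nb ..#.#: next=#  (t=0,i=0, bit5=1)
  nb ..#..: next=#  (t=1,i=6, bit4=1)
  nb ...##: next=.  (t=5,i=9, bit3=0)
  nb ...#.: next=.  (t=0,i=19, bit2=0)
  nb ....#: next=.  (t=4,i=13, bit1=0)
  nb .....: next=#  (t=4,i=11, bit0=1)
  bits 01110000100011111010101000110001 = 1888463409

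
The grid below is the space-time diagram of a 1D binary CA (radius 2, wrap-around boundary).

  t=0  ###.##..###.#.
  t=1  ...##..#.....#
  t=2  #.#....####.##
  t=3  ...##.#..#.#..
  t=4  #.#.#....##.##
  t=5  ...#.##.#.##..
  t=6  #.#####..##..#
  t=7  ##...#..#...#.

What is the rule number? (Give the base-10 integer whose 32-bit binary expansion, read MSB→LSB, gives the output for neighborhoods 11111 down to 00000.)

1212755261

  ##### -> .   bit 31 = 0  t=6,i=4
  ####. -> #   bit 30 = 1  t=2,i=9
  ###.# -> .   bit 29 = 0  t=0,i=2
  ###.. -> .   bit 28 = 0  t=6,i=6
  ##.## -> #   bit 27 = 1  t=0,i=3
  ##.#. -> .   bit 26 = 0  t=0,i=11
  ##..# -> .   bit 25 = 0  t=0,i=6
  ##... -> .   bit 24 = 0  t=5,i=12
  #.### -> .   bit 23 = 0  t=0,i=0
  #.##. -> #   bit 22 = 1  t=0,i=4
  #.#.# -> .   bit 21 = 0  t=0,i=12
  #.#.. -> .   bit 20 = 0  t=2,i=2
  #..## -> #   bit 19 = 1  t=0,i=7
  #..#. -> .   bit 18 = 0  t=1,i=6
  #...# -> .   bit 17 = 0  t=1,i=1
  #.... -> #   bit 16 = 1  t=1,i=9
  .#### -> .   bit 15 = 0  t=2,i=8
  .###. -> .   bit 14 = 0  t=0,i=1
  .##.# -> #   bit 13 = 1  t=3,i=4
  .##.. -> .   bit 12 = 0  t=0,i=5
  .#.## -> #   bit 11 = 1  t=0,i=13
  .#.#. -> #   bit 10 = 1  t=3,i=10
  .#..# -> .   bit 9 = 0  t=3,i=7
  .#... -> #   bit 8 = 1  t=1,i=0
  ..### -> .   bit 7 = 0  t=0,i=8
  ..##. -> .   bit 6 = 0  t=1,i=3
  ..#.# -> #   bit 5 = 1  t=3,i=9
  ..#.. -> #   bit 4 = 1  t=1,i=7
  ...## -> #   bit 3 = 1  t=1,i=2
  ...#. -> #   bit 2 = 1  t=1,i=12
  ....# -> .   bit 1 = 0  t=1,i=11
  ..... -> #   bit 0 = 1  t=1,i=10
  bits 01001000010010010010110100111101 = 1212755261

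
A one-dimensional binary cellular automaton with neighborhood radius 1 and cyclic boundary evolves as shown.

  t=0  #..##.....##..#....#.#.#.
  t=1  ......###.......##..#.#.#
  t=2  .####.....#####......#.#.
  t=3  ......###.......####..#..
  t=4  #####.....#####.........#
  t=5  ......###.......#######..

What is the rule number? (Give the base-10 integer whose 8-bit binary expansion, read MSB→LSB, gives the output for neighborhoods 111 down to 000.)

33

  ###|.  b7=0 t=1,i=7
  ##.|.  b6=0 t=0,i=4
  #.#|#  b5=1 t=0,i=20
  #..|.  b4=0 t=0,i=1
  .##|.  b3=0 t=0,i=3
  .#.|.  b2=0 t=0,i=0
  ..#|.  b1=0 t=0,i=2
  ...|#  b0=1 t=0,i=6
  bits 00100001 = 33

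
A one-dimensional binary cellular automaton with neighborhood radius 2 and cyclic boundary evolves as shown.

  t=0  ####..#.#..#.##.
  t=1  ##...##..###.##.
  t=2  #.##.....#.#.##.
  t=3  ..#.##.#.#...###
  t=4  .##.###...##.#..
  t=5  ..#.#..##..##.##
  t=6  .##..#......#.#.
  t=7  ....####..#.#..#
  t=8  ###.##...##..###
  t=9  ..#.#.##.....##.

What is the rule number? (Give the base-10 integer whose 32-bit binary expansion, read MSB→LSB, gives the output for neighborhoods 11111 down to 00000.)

633840562

  nb #####: next=.  (t=8,i=0, bit31=0)
  nb ####.: next=.  (t=0,i=2, bit30=0)
  nb ###.#: next=#  (t=1,i=11, bit29=1)
  nb ###..: next=.  (t=0,i=3, bit28=0)
  nb ##.##: next=.  (t=0,i=15, bit27=0)
  nb ##.#.: next=#  (t=2,i=15, bit26=1)
  nb ##..#: next=.  (t=0,i=4, bit25=0)
  nb ##...: next=#  (t=1,i=2, bit24=1)
  nb #.###: next=#  (t=0,i=0, bit23=1)
  nb #.##.: next=#  (t=0,i=13, bit22=1)
  nb #.#.#: next=.  (t=2,i=0, bit21=0)
  nb #.#..: next=.  (t=0,i=8, bit20=0)
  nb #..##: next=.  (t=1,i=8, bit19=0)
  nb #..#.: next=#  (t=0,i=5, bit18=1)
  nb #...#: next=#  (t=1,i=3, bit17=1)
  nb #....: next=#  (t=2,i=5, bit16=1)
  nb .####: next=#  (t=0,i=1, bit15=1)
  nb .###.: next=.  (t=1,i=10, bit14=0)
  nb .##.#: next=#  (t=0,i=14, bit13=1)
  nb .##..: next=.  (t=1,i=1, bit12=0)
  nb .#.##: next=.  (t=0,i=12, bit11=0)
  nb .#.#.: next=.  (t=0,i=7, bit10=0)
  nb .#..#: next=#  (t=0,i=9, bit9=1)
  nb .#...: next=#  (t=3,i=10, bit8=1)
  nb ..###: next=#  (t=1,i=9, bit7=1)
  nb ..##.: next=.  (t=1,i=5, bit6=0)
  nb ..#.#: next=#  (t=0,i=6, bit5=1)
  nb ..#..: next=#  (t=6,i=5, bit4=1)
  nb ...##: next=.  (t=1,i=4, bit3=0)
  nb ...#.: next=.  (t=2,i=8, bit2=0)
  nb ....#: next=#  (t=2,i=7, bit1=1)
  nb .....: next=.  (t=2,i=6, bit0=0)
  bits 00100101110001111010001110110010 = 633840562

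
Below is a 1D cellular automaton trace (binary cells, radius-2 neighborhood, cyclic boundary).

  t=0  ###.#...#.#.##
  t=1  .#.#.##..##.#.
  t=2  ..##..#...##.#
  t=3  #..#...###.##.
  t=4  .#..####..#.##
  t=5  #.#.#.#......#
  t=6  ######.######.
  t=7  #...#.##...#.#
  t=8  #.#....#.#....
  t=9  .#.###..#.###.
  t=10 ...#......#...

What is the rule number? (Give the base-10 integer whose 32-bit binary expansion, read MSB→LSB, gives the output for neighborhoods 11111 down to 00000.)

  #####|.  b31=0 t=0,i=0
  ####.|#  b30=1 t=0,i=1
  ###.#|.  b29=0 t=0,i=2
  ###..|.  b28=0 t=4,i=7
  ##.##|#  b27=1 t=3,i=10
  ##.#.|#  b26=1 t=0,i=3
  ##..#|.  b25=0 t=1,i=7
  ##...|.  b24=0 t=7,i=1
  #.###|#  b23=1 t=0,i=12
  #.##.|.  b22=0 t=1,i=5
  #.#.#|#  b21=1 t=0,i=10
  #.#..|.  b20=0 t=0,i=4
  #..##|.  b19=0 t=1,i=8
  #..#.|.  b18=0 t=1,i=0
  #...#|#  b17=1 t=0,i=6
  #....|#  b16=1 t=5,i=8
  .####|.  b15=0 t=0,i=13
  .###.|.  b14=0 t=3,i=8
  .##.#|#  b13=1 t=1,i=10
  .##..|#  b12=1 t=1,i=6
  .#.##|.  b11=0 t=0,i=11
  .#.#.|#  b10=1 t=0,i=9
  .#..#|#  b9=1 t=1,i=13
  .#...|#  b8=1 t=0,i=5
  ..###|#  b7=1 t=3,i=7
  ..##.|.  b6=0 t=1,i=9
  ..#.#|.  b5=0 t=0,i=8
  ..#..|.  b4=0 t=2,i=6
  ...##|#  b3=1 t=2,i=9
  ...#.|.  b2=0 t=0,i=7
  ....#|#  b1=1 t=5,i=11
  .....|#  b0=1 t=5,i=9
  bits 01001100101000110011011110001011 = 1285765003

1285765003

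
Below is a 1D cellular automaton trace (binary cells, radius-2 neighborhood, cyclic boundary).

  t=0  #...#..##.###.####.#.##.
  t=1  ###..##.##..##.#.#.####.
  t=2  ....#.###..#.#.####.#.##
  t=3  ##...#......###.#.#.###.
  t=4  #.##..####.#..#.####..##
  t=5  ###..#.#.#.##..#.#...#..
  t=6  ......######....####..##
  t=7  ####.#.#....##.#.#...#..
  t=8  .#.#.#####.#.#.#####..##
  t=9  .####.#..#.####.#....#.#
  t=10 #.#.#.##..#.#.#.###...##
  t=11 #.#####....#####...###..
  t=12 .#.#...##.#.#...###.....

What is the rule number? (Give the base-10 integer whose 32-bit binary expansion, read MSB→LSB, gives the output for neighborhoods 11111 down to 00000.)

695971593

  #####|.  b31=0 t=6,i=8
  ####.|.  b30=0 t=0,i=16
  ###.#|#  b29=1 t=0,i=12
  ###..|.  b28=0 t=1,i=2
  ##.##|#  b27=1 t=0,i=9
  ##.#.|.  b26=0 t=0,i=18
  ##..#|.  b25=0 t=1,i=3
  ##...|#  b24=1 t=2,i=0
  #.###|.  b23=0 t=0,i=10
  #.##.|#  b22=1 t=0,i=21
  #.#.#|#  b21=1 t=0,i=19
  #.#..|#  b20=1 t=0,i=0
  #..##|#  b19=1 t=0,i=6
  #..#.|.  b18=0 t=2,i=10
  #...#|#  b17=1 t=0,i=2
  #....|#  b16=1 t=2,i=1
  .####|#  b15=1 t=0,i=15
  .###.|.  b14=0 t=0,i=11
  .##.#|#  b13=1 t=0,i=8
  .##..|.  b12=0 t=1,i=9
  .#.##|#  b11=1 t=0,i=20
  .#.#.|#  b10=1 t=1,i=16
  .#..#|#  b9=1 t=0,i=5
  .#...|#  b8=1 t=0,i=1
  ..###|.  b7=0 t=3,i=12
  ..##.|.  b6=0 t=0,i=7
  ..#.#|.  b5=0 t=2,i=4
  ..#..|.  b4=0 t=0,i=4
  ...##|#  b3=1 t=3,i=11
  ...#.|.  b2=0 t=0,i=3
  ....#|.  b1=0 t=2,i=2
  .....|#  b0=1 t=3,i=8
  bits 00101001011110111010111100001001 = 695971593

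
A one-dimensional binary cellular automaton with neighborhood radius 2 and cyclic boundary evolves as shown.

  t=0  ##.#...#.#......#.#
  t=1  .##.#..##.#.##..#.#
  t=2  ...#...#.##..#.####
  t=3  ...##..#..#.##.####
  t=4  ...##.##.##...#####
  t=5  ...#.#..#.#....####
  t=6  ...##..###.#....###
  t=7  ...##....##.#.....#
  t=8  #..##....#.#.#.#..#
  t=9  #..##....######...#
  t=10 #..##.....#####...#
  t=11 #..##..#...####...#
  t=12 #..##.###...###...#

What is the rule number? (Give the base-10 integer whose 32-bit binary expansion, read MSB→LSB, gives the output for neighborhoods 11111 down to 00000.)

  [31] ##### => #  t=4,i=16
  [30] ####. => #  t=2,i=17
  [29] ###.# => #  t=0,i=1
  [28] ###.. => #  t=2,i=18
  [27] ##.## => #  t=3,i=14
  [26] ##.#. => #  t=0,i=2
  [25] ##..# => .  t=1,i=14
  [24] ##... => .  t=2,i=0
  [23] #.### => #  t=0,i=18
  [22] #.##. => .  t=1,i=1
  [21] #.#.# => #  t=1,i=10
  [20] #.#.. => .  t=0,i=3
  [19] #..## => .  t=1,i=6
  [18] #..#. => #  t=1,i=15
  [17] #...# => .  t=0,i=5
  [16] #.... => .  t=0,i=11
  [15] .#### => #  t=2,i=16
  [14] .###. => .  t=0,i=0
  [13] .##.# => .  t=1,i=2
  [12] .##.. => #  t=1,i=13
  [11] .#.## => .  t=0,i=17
  [10] .#.#. => #  t=0,i=8
  [9] .#..# => .  t=1,i=5
  [8] .#... => #  t=0,i=4
  [7] ..### => .  t=4,i=14
  [6] ..##. => #  t=1,i=7
  [5] ..#.# => #  t=0,i=7
  [4] ..#.. => #  t=2,i=3
  [3] ...## => .  t=3,i=2
  [2] ...#. => .  t=0,i=6
  [1] ....# => .  t=0,i=14
  [0] ..... => #  t=0,i=12
  bits 11111100101001001001010101110001 = 4238644593

4238644593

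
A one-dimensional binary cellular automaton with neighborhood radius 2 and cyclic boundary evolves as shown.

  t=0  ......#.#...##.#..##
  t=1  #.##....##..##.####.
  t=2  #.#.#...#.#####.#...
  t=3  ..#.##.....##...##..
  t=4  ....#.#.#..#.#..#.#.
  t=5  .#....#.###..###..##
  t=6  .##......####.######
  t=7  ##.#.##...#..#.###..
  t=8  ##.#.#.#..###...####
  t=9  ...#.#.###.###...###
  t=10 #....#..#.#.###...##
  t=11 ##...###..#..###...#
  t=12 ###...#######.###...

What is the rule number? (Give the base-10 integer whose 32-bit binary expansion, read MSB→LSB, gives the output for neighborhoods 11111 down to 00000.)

  nb #####: next=#  (t=2,i=12, bit31=1)
  nb ####.: next=.  (t=1,i=17, bit30=0)
  nb ###.#: next=.  (t=1,i=18, bit29=0)
  nb ###..: next=#  (t=5,i=10, bit28=1)
  nb ##.##: next=#  (t=1,i=14, bit27=1)
  nb ##.#.: next=.  (t=0,i=14, bit26=0)
  nb ##..#: next=#  (t=1,i=10, bit25=1)
  nb ##...: next=#  (t=0,i=0, bit24=1)
  nb #.###: next=.  (t=1,i=15, bit23=0)
  nb #.##.: next=#  (t=1,i=2, bit22=1)
  nb #.#.#: next=#  (t=1,i=0, bit21=1)
  nb #.#..: next=#  (t=0,i=8, bit20=1)
  nb #..##: next=#  (t=0,i=17, bit19=1)
  nb #..#.: next=#  (t=4,i=10, bit18=1)
  nb #...#: next=.  (t=0,i=10, bit17=0)
  nb #....: next=.  (t=0,i=1, bit16=0)
  nb .####: next=#  (t=1,i=16, bit15=1)
  nb .###.: next=#  (t=5,i=9, bit14=1)
  nb .##.#: next=#  (t=0,i=13, bit13=1)
  nb .##..: next=.  (t=0,i=19, bit12=0)
  nb .#.##: next=.  (t=1,i=1, bit11=0)
  nb .#.#.: next=.  (t=0,i=7, bit10=0)
  nb .#..#: next=#  (t=0,i=16, bit9=1)
  nb .#...: next=#  (t=0,i=9, bit8=1)
  nb ..###: next=.  (t=5,i=13, bit7=0)
  nb ..##.: next=#  (t=0,i=12, bit6=1)
  nb ..#.#: next=.  (t=0,i=6, bit5=0)
  nb ..#..: next=#  (t=7,i=10, bit4=1)
  nb ...##: next=.  (t=0,i=11, bit3=0)
  nb ...#.: next=.  (t=0,i=5, bit2=0)
  nb ....#: next=.  (t=0,i=4, bit1=0)
  nb .....: next=#  (t=0,i=2, bit0=1)
  bits 10011011011111001110001101010001 = 2608653137

2608653137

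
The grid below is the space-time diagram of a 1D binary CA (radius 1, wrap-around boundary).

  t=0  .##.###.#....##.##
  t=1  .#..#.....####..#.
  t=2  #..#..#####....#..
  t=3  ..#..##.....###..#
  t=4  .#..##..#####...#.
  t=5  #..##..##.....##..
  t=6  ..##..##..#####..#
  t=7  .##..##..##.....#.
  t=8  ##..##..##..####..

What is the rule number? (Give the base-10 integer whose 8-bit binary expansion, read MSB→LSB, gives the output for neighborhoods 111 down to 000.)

  ###|.  b7=0 t=0,i=5
  ##.|.  b6=0 t=0,i=2
  #.#|.  b5=0 t=0,i=0
  #..|.  b4=0 t=0,i=9
  .##|#  b3=1 t=0,i=1
  .#.|.  b2=0 t=0,i=8
  ..#|#  b1=1 t=0,i=12
  ...|#  b0=1 t=0,i=10
  bits 00001011 = 11

11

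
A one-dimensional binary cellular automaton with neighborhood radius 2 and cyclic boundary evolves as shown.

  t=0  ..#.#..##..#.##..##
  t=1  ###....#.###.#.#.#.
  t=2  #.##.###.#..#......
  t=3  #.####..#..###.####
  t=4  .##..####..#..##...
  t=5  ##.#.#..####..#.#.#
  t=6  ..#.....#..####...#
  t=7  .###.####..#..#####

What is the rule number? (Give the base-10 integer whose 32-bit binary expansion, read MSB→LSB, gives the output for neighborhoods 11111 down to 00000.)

  nb #####: next=.  (t=3,i=17, bit31=0)
  nb ####.: next=.  (t=3,i=4, bit30=0)
  nb ###.#: next=.  (t=1,i=11, bit29=0)
  nb ###..: next=#  (t=1,i=2, bit28=1)
  nb ##.##: next=#  (t=2,i=4, bit27=1)
  nb ##.#.: next=#  (t=1,i=12, bit26=1)
  nb ##..#: next=#  (t=0,i=0, bit25=1)
  nb ##...: next=#  (t=1,i=3, bit24=1)
  nb #.###: next=#  (t=1,i=0, bit23=1)
  nb #.##.: next=#  (t=0,i=13, bit22=1)
  nb #.#.#: next=.  (t=1,i=13, bit21=0)
  nb #.#..: next=.  (t=0,i=4, bit20=0)
  nb #..##: next=.  (t=0,i=6, bit19=0)
  nb #..#.: next=#  (t=0,i=1, bit18=1)
  nb #...#: next=#  (t=6,i=16, bit17=1)
  nb #....: next=.  (t=1,i=4, bit16=0)
  nb .####: next=.  (t=3,i=3, bit15=0)
  nb .###.: next=.  (t=1,i=1, bit14=0)
  nb .##.#: next=#  (t=2,i=3, bit13=1)
  nb .##..: next=.  (t=0,i=8, bit12=0)
  nb .#.##: next=.  (t=0,i=12, bit11=0)
  nb .#.#.: next=.  (t=0,i=3, bit10=0)
  nb .#..#: next=.  (t=0,i=5, bit9=0)
  nb .#...: next=#  (t=2,i=13, bit8=1)
  nb ..###: next=#  (t=3,i=11, bit7=1)
  nb ..##.: next=#  (t=0,i=7, bit6=1)
  nb ..#.#: next=#  (t=0,i=2, bit5=1)
  nb ..#..: next=#  (t=2,i=12, bit4=1)
  nb ...##: next=#  (t=4,i=0, bit3=1)
  nb ...#.: next=#  (t=1,i=6, bit2=1)
  nb ....#: next=#  (t=1,i=5, bit1=1)
  nb .....: next=#  (t=2,i=15, bit0=1)
  bits 00011111110001100010000111111111 = 533078527

533078527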